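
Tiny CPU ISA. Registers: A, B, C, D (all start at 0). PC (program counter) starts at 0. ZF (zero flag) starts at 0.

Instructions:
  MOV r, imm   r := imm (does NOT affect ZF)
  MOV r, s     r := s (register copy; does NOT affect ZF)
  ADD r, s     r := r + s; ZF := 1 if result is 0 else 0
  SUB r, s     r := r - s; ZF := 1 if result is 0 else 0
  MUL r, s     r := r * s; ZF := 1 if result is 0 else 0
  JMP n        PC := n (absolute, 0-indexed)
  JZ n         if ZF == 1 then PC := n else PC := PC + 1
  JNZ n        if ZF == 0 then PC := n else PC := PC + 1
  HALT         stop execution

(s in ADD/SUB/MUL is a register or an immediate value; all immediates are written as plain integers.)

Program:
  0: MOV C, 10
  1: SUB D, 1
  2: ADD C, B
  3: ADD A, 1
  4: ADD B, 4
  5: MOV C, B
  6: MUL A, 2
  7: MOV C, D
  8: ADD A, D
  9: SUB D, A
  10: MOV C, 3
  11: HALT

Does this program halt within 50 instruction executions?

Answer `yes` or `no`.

Answer: yes

Derivation:
Step 1: PC=0 exec 'MOV C, 10'. After: A=0 B=0 C=10 D=0 ZF=0 PC=1
Step 2: PC=1 exec 'SUB D, 1'. After: A=0 B=0 C=10 D=-1 ZF=0 PC=2
Step 3: PC=2 exec 'ADD C, B'. After: A=0 B=0 C=10 D=-1 ZF=0 PC=3
Step 4: PC=3 exec 'ADD A, 1'. After: A=1 B=0 C=10 D=-1 ZF=0 PC=4
Step 5: PC=4 exec 'ADD B, 4'. After: A=1 B=4 C=10 D=-1 ZF=0 PC=5
Step 6: PC=5 exec 'MOV C, B'. After: A=1 B=4 C=4 D=-1 ZF=0 PC=6
Step 7: PC=6 exec 'MUL A, 2'. After: A=2 B=4 C=4 D=-1 ZF=0 PC=7
Step 8: PC=7 exec 'MOV C, D'. After: A=2 B=4 C=-1 D=-1 ZF=0 PC=8
Step 9: PC=8 exec 'ADD A, D'. After: A=1 B=4 C=-1 D=-1 ZF=0 PC=9
Step 10: PC=9 exec 'SUB D, A'. After: A=1 B=4 C=-1 D=-2 ZF=0 PC=10
Step 11: PC=10 exec 'MOV C, 3'. After: A=1 B=4 C=3 D=-2 ZF=0 PC=11
Step 12: PC=11 exec 'HALT'. After: A=1 B=4 C=3 D=-2 ZF=0 PC=11 HALTED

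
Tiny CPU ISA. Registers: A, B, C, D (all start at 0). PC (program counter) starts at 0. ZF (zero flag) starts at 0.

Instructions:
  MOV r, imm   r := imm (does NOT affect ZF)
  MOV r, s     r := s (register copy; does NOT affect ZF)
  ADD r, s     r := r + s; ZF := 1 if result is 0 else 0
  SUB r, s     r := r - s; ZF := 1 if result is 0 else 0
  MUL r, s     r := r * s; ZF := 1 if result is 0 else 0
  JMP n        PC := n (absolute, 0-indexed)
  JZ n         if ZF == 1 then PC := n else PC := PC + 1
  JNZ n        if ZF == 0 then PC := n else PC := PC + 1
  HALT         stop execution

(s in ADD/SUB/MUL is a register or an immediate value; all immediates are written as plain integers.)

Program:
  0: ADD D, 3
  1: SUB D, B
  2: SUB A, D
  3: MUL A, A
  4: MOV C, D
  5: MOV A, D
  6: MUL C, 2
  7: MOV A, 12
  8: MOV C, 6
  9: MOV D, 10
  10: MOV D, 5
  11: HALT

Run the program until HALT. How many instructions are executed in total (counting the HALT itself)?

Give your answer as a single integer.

Answer: 12

Derivation:
Step 1: PC=0 exec 'ADD D, 3'. After: A=0 B=0 C=0 D=3 ZF=0 PC=1
Step 2: PC=1 exec 'SUB D, B'. After: A=0 B=0 C=0 D=3 ZF=0 PC=2
Step 3: PC=2 exec 'SUB A, D'. After: A=-3 B=0 C=0 D=3 ZF=0 PC=3
Step 4: PC=3 exec 'MUL A, A'. After: A=9 B=0 C=0 D=3 ZF=0 PC=4
Step 5: PC=4 exec 'MOV C, D'. After: A=9 B=0 C=3 D=3 ZF=0 PC=5
Step 6: PC=5 exec 'MOV A, D'. After: A=3 B=0 C=3 D=3 ZF=0 PC=6
Step 7: PC=6 exec 'MUL C, 2'. After: A=3 B=0 C=6 D=3 ZF=0 PC=7
Step 8: PC=7 exec 'MOV A, 12'. After: A=12 B=0 C=6 D=3 ZF=0 PC=8
Step 9: PC=8 exec 'MOV C, 6'. After: A=12 B=0 C=6 D=3 ZF=0 PC=9
Step 10: PC=9 exec 'MOV D, 10'. After: A=12 B=0 C=6 D=10 ZF=0 PC=10
Step 11: PC=10 exec 'MOV D, 5'. After: A=12 B=0 C=6 D=5 ZF=0 PC=11
Step 12: PC=11 exec 'HALT'. After: A=12 B=0 C=6 D=5 ZF=0 PC=11 HALTED
Total instructions executed: 12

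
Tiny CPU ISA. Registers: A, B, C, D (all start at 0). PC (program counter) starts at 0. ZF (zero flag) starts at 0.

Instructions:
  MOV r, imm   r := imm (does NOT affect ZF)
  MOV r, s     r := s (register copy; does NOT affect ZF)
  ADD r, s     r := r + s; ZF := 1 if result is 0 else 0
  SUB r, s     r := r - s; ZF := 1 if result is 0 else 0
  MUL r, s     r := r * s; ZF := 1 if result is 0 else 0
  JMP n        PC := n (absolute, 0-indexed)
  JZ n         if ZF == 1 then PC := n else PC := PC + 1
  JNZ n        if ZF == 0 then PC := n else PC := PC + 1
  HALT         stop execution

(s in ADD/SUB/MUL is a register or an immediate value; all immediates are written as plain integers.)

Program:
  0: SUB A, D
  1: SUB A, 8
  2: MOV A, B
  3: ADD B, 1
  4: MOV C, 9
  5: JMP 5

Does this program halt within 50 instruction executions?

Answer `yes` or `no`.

Answer: no

Derivation:
Step 1: PC=0 exec 'SUB A, D'. After: A=0 B=0 C=0 D=0 ZF=1 PC=1
Step 2: PC=1 exec 'SUB A, 8'. After: A=-8 B=0 C=0 D=0 ZF=0 PC=2
Step 3: PC=2 exec 'MOV A, B'. After: A=0 B=0 C=0 D=0 ZF=0 PC=3
Step 4: PC=3 exec 'ADD B, 1'. After: A=0 B=1 C=0 D=0 ZF=0 PC=4
Step 5: PC=4 exec 'MOV C, 9'. After: A=0 B=1 C=9 D=0 ZF=0 PC=5
Step 6: PC=5 exec 'JMP 5'. After: A=0 B=1 C=9 D=0 ZF=0 PC=5
State after step 6 equals state after step 5: the program is in a cycle of length 1 and will never halt.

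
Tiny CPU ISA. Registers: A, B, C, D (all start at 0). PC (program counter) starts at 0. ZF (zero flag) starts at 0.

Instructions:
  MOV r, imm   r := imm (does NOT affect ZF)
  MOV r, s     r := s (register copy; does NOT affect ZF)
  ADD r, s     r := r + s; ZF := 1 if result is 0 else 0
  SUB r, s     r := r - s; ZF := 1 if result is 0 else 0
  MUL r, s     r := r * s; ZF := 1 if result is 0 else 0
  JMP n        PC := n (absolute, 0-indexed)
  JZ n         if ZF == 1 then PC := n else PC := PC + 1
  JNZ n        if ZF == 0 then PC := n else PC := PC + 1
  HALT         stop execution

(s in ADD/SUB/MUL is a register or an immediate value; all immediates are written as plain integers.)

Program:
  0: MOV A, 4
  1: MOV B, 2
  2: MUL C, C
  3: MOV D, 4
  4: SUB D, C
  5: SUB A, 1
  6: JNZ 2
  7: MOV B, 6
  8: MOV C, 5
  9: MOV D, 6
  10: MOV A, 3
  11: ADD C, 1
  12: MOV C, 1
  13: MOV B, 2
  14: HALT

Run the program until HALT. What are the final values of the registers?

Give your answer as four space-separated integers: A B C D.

Answer: 3 2 1 6

Derivation:
Step 1: PC=0 exec 'MOV A, 4'. After: A=4 B=0 C=0 D=0 ZF=0 PC=1
Step 2: PC=1 exec 'MOV B, 2'. After: A=4 B=2 C=0 D=0 ZF=0 PC=2
Step 3: PC=2 exec 'MUL C, C'. After: A=4 B=2 C=0 D=0 ZF=1 PC=3
Step 4: PC=3 exec 'MOV D, 4'. After: A=4 B=2 C=0 D=4 ZF=1 PC=4
Step 5: PC=4 exec 'SUB D, C'. After: A=4 B=2 C=0 D=4 ZF=0 PC=5
Step 6: PC=5 exec 'SUB A, 1'. After: A=3 B=2 C=0 D=4 ZF=0 PC=6
Step 7: PC=6 exec 'JNZ 2'. After: A=3 B=2 C=0 D=4 ZF=0 PC=2
Step 8: PC=2 exec 'MUL C, C'. After: A=3 B=2 C=0 D=4 ZF=1 PC=3
Step 9: PC=3 exec 'MOV D, 4'. After: A=3 B=2 C=0 D=4 ZF=1 PC=4
Step 10: PC=4 exec 'SUB D, C'. After: A=3 B=2 C=0 D=4 ZF=0 PC=5
Step 11: PC=5 exec 'SUB A, 1'. After: A=2 B=2 C=0 D=4 ZF=0 PC=6
Step 12: PC=6 exec 'JNZ 2'. After: A=2 B=2 C=0 D=4 ZF=0 PC=2
Step 13: PC=2 exec 'MUL C, C'. After: A=2 B=2 C=0 D=4 ZF=1 PC=3
Step 14: PC=3 exec 'MOV D, 4'. After: A=2 B=2 C=0 D=4 ZF=1 PC=4
Step 15: PC=4 exec 'SUB D, C'. After: A=2 B=2 C=0 D=4 ZF=0 PC=5
Step 16: PC=5 exec 'SUB A, 1'. After: A=1 B=2 C=0 D=4 ZF=0 PC=6
Step 17: PC=6 exec 'JNZ 2'. After: A=1 B=2 C=0 D=4 ZF=0 PC=2
Step 18: PC=2 exec 'MUL C, C'. After: A=1 B=2 C=0 D=4 ZF=1 PC=3
Step 19: PC=3 exec 'MOV D, 4'. After: A=1 B=2 C=0 D=4 ZF=1 PC=4
Step 20: PC=4 exec 'SUB D, C'. After: A=1 B=2 C=0 D=4 ZF=0 PC=5
Step 21: PC=5 exec 'SUB A, 1'. After: A=0 B=2 C=0 D=4 ZF=1 PC=6
Step 22: PC=6 exec 'JNZ 2'. After: A=0 B=2 C=0 D=4 ZF=1 PC=7
Step 23: PC=7 exec 'MOV B, 6'. After: A=0 B=6 C=0 D=4 ZF=1 PC=8
Step 24: PC=8 exec 'MOV C, 5'. After: A=0 B=6 C=5 D=4 ZF=1 PC=9
Step 25: PC=9 exec 'MOV D, 6'. After: A=0 B=6 C=5 D=6 ZF=1 PC=10
Step 26: PC=10 exec 'MOV A, 3'. After: A=3 B=6 C=5 D=6 ZF=1 PC=11
Step 27: PC=11 exec 'ADD C, 1'. After: A=3 B=6 C=6 D=6 ZF=0 PC=12
Step 28: PC=12 exec 'MOV C, 1'. After: A=3 B=6 C=1 D=6 ZF=0 PC=13
Step 29: PC=13 exec 'MOV B, 2'. After: A=3 B=2 C=1 D=6 ZF=0 PC=14
Step 30: PC=14 exec 'HALT'. After: A=3 B=2 C=1 D=6 ZF=0 PC=14 HALTED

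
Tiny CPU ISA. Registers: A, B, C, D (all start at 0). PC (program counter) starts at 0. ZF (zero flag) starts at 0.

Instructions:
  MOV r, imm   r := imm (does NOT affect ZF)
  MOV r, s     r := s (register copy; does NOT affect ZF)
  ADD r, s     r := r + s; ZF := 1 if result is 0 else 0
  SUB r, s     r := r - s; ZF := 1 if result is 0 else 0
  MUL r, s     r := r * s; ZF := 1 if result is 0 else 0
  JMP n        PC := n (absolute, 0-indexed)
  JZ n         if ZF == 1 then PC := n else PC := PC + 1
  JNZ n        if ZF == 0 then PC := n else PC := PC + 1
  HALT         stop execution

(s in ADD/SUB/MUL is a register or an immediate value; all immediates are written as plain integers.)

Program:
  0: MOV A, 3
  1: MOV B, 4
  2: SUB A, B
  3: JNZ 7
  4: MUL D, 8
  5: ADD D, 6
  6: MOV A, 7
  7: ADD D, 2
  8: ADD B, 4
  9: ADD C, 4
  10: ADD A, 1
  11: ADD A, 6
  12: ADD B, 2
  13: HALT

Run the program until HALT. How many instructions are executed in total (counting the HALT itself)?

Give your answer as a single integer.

Answer: 11

Derivation:
Step 1: PC=0 exec 'MOV A, 3'. After: A=3 B=0 C=0 D=0 ZF=0 PC=1
Step 2: PC=1 exec 'MOV B, 4'. After: A=3 B=4 C=0 D=0 ZF=0 PC=2
Step 3: PC=2 exec 'SUB A, B'. After: A=-1 B=4 C=0 D=0 ZF=0 PC=3
Step 4: PC=3 exec 'JNZ 7'. After: A=-1 B=4 C=0 D=0 ZF=0 PC=7
Step 5: PC=7 exec 'ADD D, 2'. After: A=-1 B=4 C=0 D=2 ZF=0 PC=8
Step 6: PC=8 exec 'ADD B, 4'. After: A=-1 B=8 C=0 D=2 ZF=0 PC=9
Step 7: PC=9 exec 'ADD C, 4'. After: A=-1 B=8 C=4 D=2 ZF=0 PC=10
Step 8: PC=10 exec 'ADD A, 1'. After: A=0 B=8 C=4 D=2 ZF=1 PC=11
Step 9: PC=11 exec 'ADD A, 6'. After: A=6 B=8 C=4 D=2 ZF=0 PC=12
Step 10: PC=12 exec 'ADD B, 2'. After: A=6 B=10 C=4 D=2 ZF=0 PC=13
Step 11: PC=13 exec 'HALT'. After: A=6 B=10 C=4 D=2 ZF=0 PC=13 HALTED
Total instructions executed: 11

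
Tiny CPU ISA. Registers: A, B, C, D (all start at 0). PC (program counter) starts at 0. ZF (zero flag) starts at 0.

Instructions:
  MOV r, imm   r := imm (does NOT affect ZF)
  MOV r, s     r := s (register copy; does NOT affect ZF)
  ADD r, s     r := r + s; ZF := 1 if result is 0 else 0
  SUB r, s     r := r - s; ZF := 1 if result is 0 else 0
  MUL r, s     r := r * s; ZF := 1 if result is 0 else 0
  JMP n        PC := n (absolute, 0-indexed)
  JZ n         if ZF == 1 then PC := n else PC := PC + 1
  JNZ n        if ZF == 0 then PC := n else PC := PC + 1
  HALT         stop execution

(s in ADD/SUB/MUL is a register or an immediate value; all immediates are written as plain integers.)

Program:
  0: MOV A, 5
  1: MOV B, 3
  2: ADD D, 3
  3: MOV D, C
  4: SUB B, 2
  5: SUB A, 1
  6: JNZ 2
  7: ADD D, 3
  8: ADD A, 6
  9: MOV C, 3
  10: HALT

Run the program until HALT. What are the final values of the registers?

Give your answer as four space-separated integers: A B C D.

Answer: 6 -7 3 3

Derivation:
Step 1: PC=0 exec 'MOV A, 5'. After: A=5 B=0 C=0 D=0 ZF=0 PC=1
Step 2: PC=1 exec 'MOV B, 3'. After: A=5 B=3 C=0 D=0 ZF=0 PC=2
Step 3: PC=2 exec 'ADD D, 3'. After: A=5 B=3 C=0 D=3 ZF=0 PC=3
Step 4: PC=3 exec 'MOV D, C'. After: A=5 B=3 C=0 D=0 ZF=0 PC=4
Step 5: PC=4 exec 'SUB B, 2'. After: A=5 B=1 C=0 D=0 ZF=0 PC=5
Step 6: PC=5 exec 'SUB A, 1'. After: A=4 B=1 C=0 D=0 ZF=0 PC=6
Step 7: PC=6 exec 'JNZ 2'. After: A=4 B=1 C=0 D=0 ZF=0 PC=2
Step 8: PC=2 exec 'ADD D, 3'. After: A=4 B=1 C=0 D=3 ZF=0 PC=3
Step 9: PC=3 exec 'MOV D, C'. After: A=4 B=1 C=0 D=0 ZF=0 PC=4
Step 10: PC=4 exec 'SUB B, 2'. After: A=4 B=-1 C=0 D=0 ZF=0 PC=5
Step 11: PC=5 exec 'SUB A, 1'. After: A=3 B=-1 C=0 D=0 ZF=0 PC=6
Step 12: PC=6 exec 'JNZ 2'. After: A=3 B=-1 C=0 D=0 ZF=0 PC=2
Step 13: PC=2 exec 'ADD D, 3'. After: A=3 B=-1 C=0 D=3 ZF=0 PC=3
Step 14: PC=3 exec 'MOV D, C'. After: A=3 B=-1 C=0 D=0 ZF=0 PC=4
Step 15: PC=4 exec 'SUB B, 2'. After: A=3 B=-3 C=0 D=0 ZF=0 PC=5
Step 16: PC=5 exec 'SUB A, 1'. After: A=2 B=-3 C=0 D=0 ZF=0 PC=6
Step 17: PC=6 exec 'JNZ 2'. After: A=2 B=-3 C=0 D=0 ZF=0 PC=2
Step 18: PC=2 exec 'ADD D, 3'. After: A=2 B=-3 C=0 D=3 ZF=0 PC=3
Step 19: PC=3 exec 'MOV D, C'. After: A=2 B=-3 C=0 D=0 ZF=0 PC=4
Step 20: PC=4 exec 'SUB B, 2'. After: A=2 B=-5 C=0 D=0 ZF=0 PC=5
Step 21: PC=5 exec 'SUB A, 1'. After: A=1 B=-5 C=0 D=0 ZF=0 PC=6
Step 22: PC=6 exec 'JNZ 2'. After: A=1 B=-5 C=0 D=0 ZF=0 PC=2
Step 23: PC=2 exec 'ADD D, 3'. After: A=1 B=-5 C=0 D=3 ZF=0 PC=3
Step 24: PC=3 exec 'MOV D, C'. After: A=1 B=-5 C=0 D=0 ZF=0 PC=4
Step 25: PC=4 exec 'SUB B, 2'. After: A=1 B=-7 C=0 D=0 ZF=0 PC=5
Step 26: PC=5 exec 'SUB A, 1'. After: A=0 B=-7 C=0 D=0 ZF=1 PC=6
Step 27: PC=6 exec 'JNZ 2'. After: A=0 B=-7 C=0 D=0 ZF=1 PC=7
Step 28: PC=7 exec 'ADD D, 3'. After: A=0 B=-7 C=0 D=3 ZF=0 PC=8
Step 29: PC=8 exec 'ADD A, 6'. After: A=6 B=-7 C=0 D=3 ZF=0 PC=9
Step 30: PC=9 exec 'MOV C, 3'. After: A=6 B=-7 C=3 D=3 ZF=0 PC=10
Step 31: PC=10 exec 'HALT'. After: A=6 B=-7 C=3 D=3 ZF=0 PC=10 HALTED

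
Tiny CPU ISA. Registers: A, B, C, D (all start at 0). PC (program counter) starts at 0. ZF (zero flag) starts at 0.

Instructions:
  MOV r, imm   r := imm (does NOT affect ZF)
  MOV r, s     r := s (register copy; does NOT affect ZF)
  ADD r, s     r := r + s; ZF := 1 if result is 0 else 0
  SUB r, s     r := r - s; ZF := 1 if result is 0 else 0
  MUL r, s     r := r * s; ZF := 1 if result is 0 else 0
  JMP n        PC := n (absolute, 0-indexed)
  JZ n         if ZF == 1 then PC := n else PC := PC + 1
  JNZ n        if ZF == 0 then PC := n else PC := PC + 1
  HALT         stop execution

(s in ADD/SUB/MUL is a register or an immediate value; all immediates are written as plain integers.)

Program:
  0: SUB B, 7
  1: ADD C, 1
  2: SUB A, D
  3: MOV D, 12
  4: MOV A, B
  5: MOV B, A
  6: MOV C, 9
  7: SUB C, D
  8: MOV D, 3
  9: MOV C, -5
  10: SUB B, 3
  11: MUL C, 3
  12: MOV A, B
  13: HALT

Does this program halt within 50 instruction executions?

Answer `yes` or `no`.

Answer: yes

Derivation:
Step 1: PC=0 exec 'SUB B, 7'. After: A=0 B=-7 C=0 D=0 ZF=0 PC=1
Step 2: PC=1 exec 'ADD C, 1'. After: A=0 B=-7 C=1 D=0 ZF=0 PC=2
Step 3: PC=2 exec 'SUB A, D'. After: A=0 B=-7 C=1 D=0 ZF=1 PC=3
Step 4: PC=3 exec 'MOV D, 12'. After: A=0 B=-7 C=1 D=12 ZF=1 PC=4
Step 5: PC=4 exec 'MOV A, B'. After: A=-7 B=-7 C=1 D=12 ZF=1 PC=5
Step 6: PC=5 exec 'MOV B, A'. After: A=-7 B=-7 C=1 D=12 ZF=1 PC=6
Step 7: PC=6 exec 'MOV C, 9'. After: A=-7 B=-7 C=9 D=12 ZF=1 PC=7
Step 8: PC=7 exec 'SUB C, D'. After: A=-7 B=-7 C=-3 D=12 ZF=0 PC=8
Step 9: PC=8 exec 'MOV D, 3'. After: A=-7 B=-7 C=-3 D=3 ZF=0 PC=9
Step 10: PC=9 exec 'MOV C, -5'. After: A=-7 B=-7 C=-5 D=3 ZF=0 PC=10
Step 11: PC=10 exec 'SUB B, 3'. After: A=-7 B=-10 C=-5 D=3 ZF=0 PC=11
Step 12: PC=11 exec 'MUL C, 3'. After: A=-7 B=-10 C=-15 D=3 ZF=0 PC=12
Step 13: PC=12 exec 'MOV A, B'. After: A=-10 B=-10 C=-15 D=3 ZF=0 PC=13
Step 14: PC=13 exec 'HALT'. After: A=-10 B=-10 C=-15 D=3 ZF=0 PC=13 HALTED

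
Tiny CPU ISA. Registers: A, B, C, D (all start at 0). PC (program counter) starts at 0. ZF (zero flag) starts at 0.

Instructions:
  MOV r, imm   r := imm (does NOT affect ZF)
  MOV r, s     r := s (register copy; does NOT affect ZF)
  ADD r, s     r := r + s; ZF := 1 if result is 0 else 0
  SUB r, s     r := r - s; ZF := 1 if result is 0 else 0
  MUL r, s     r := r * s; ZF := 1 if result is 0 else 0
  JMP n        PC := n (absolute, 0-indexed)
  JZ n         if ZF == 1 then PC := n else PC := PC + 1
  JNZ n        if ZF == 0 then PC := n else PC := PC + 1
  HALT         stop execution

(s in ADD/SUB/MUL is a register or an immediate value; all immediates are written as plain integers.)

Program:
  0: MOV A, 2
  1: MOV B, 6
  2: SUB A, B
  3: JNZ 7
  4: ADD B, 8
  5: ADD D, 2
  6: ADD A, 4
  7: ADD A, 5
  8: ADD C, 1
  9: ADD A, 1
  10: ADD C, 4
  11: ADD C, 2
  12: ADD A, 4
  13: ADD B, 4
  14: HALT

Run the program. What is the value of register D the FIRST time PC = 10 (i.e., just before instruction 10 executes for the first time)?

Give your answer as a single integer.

Step 1: PC=0 exec 'MOV A, 2'. After: A=2 B=0 C=0 D=0 ZF=0 PC=1
Step 2: PC=1 exec 'MOV B, 6'. After: A=2 B=6 C=0 D=0 ZF=0 PC=2
Step 3: PC=2 exec 'SUB A, B'. After: A=-4 B=6 C=0 D=0 ZF=0 PC=3
Step 4: PC=3 exec 'JNZ 7'. After: A=-4 B=6 C=0 D=0 ZF=0 PC=7
Step 5: PC=7 exec 'ADD A, 5'. After: A=1 B=6 C=0 D=0 ZF=0 PC=8
Step 6: PC=8 exec 'ADD C, 1'. After: A=1 B=6 C=1 D=0 ZF=0 PC=9
Step 7: PC=9 exec 'ADD A, 1'. After: A=2 B=6 C=1 D=0 ZF=0 PC=10
First time PC=10: D=0

0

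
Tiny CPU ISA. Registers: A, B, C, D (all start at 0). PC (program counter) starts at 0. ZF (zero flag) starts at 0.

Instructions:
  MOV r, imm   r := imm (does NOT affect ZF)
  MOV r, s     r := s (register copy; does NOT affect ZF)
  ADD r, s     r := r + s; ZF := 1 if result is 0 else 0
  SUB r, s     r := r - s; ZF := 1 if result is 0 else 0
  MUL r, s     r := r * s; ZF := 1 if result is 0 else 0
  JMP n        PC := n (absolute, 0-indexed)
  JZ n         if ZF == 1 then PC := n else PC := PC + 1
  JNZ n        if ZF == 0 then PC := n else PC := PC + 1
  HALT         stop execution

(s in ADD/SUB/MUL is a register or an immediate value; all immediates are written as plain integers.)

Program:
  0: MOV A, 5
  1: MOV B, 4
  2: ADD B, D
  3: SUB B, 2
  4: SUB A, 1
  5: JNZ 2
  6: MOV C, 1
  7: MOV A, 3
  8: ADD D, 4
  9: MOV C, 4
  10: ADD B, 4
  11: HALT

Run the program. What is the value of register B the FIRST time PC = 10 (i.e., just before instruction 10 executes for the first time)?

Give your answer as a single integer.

Step 1: PC=0 exec 'MOV A, 5'. After: A=5 B=0 C=0 D=0 ZF=0 PC=1
Step 2: PC=1 exec 'MOV B, 4'. After: A=5 B=4 C=0 D=0 ZF=0 PC=2
Step 3: PC=2 exec 'ADD B, D'. After: A=5 B=4 C=0 D=0 ZF=0 PC=3
Step 4: PC=3 exec 'SUB B, 2'. After: A=5 B=2 C=0 D=0 ZF=0 PC=4
Step 5: PC=4 exec 'SUB A, 1'. After: A=4 B=2 C=0 D=0 ZF=0 PC=5
Step 6: PC=5 exec 'JNZ 2'. After: A=4 B=2 C=0 D=0 ZF=0 PC=2
Step 7: PC=2 exec 'ADD B, D'. After: A=4 B=2 C=0 D=0 ZF=0 PC=3
Step 8: PC=3 exec 'SUB B, 2'. After: A=4 B=0 C=0 D=0 ZF=1 PC=4
Step 9: PC=4 exec 'SUB A, 1'. After: A=3 B=0 C=0 D=0 ZF=0 PC=5
Step 10: PC=5 exec 'JNZ 2'. After: A=3 B=0 C=0 D=0 ZF=0 PC=2
Step 11: PC=2 exec 'ADD B, D'. After: A=3 B=0 C=0 D=0 ZF=1 PC=3
Step 12: PC=3 exec 'SUB B, 2'. After: A=3 B=-2 C=0 D=0 ZF=0 PC=4
Step 13: PC=4 exec 'SUB A, 1'. After: A=2 B=-2 C=0 D=0 ZF=0 PC=5
Step 14: PC=5 exec 'JNZ 2'. After: A=2 B=-2 C=0 D=0 ZF=0 PC=2
Step 15: PC=2 exec 'ADD B, D'. After: A=2 B=-2 C=0 D=0 ZF=0 PC=3
Step 16: PC=3 exec 'SUB B, 2'. After: A=2 B=-4 C=0 D=0 ZF=0 PC=4
Step 17: PC=4 exec 'SUB A, 1'. After: A=1 B=-4 C=0 D=0 ZF=0 PC=5
Step 18: PC=5 exec 'JNZ 2'. After: A=1 B=-4 C=0 D=0 ZF=0 PC=2
Step 19: PC=2 exec 'ADD B, D'. After: A=1 B=-4 C=0 D=0 ZF=0 PC=3
Step 20: PC=3 exec 'SUB B, 2'. After: A=1 B=-6 C=0 D=0 ZF=0 PC=4
Step 21: PC=4 exec 'SUB A, 1'. After: A=0 B=-6 C=0 D=0 ZF=1 PC=5
Step 22: PC=5 exec 'JNZ 2'. After: A=0 B=-6 C=0 D=0 ZF=1 PC=6
Step 23: PC=6 exec 'MOV C, 1'. After: A=0 B=-6 C=1 D=0 ZF=1 PC=7
Step 24: PC=7 exec 'MOV A, 3'. After: A=3 B=-6 C=1 D=0 ZF=1 PC=8
Step 25: PC=8 exec 'ADD D, 4'. After: A=3 B=-6 C=1 D=4 ZF=0 PC=9
Step 26: PC=9 exec 'MOV C, 4'. After: A=3 B=-6 C=4 D=4 ZF=0 PC=10
First time PC=10: B=-6

-6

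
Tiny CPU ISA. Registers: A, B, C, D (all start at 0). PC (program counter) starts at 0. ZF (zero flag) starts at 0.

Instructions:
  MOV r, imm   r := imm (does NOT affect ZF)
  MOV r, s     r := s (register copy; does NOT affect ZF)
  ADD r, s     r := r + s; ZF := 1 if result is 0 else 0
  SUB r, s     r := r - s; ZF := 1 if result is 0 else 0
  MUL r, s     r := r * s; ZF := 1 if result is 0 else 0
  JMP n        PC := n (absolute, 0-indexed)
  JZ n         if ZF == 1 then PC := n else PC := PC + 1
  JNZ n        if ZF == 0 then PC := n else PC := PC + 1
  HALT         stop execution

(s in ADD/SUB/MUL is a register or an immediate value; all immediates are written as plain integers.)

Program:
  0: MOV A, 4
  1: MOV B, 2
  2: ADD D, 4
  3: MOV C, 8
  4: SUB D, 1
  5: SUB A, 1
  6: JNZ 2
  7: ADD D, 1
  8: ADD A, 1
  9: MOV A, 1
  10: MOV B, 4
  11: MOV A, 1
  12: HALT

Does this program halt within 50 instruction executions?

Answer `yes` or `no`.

Step 1: PC=0 exec 'MOV A, 4'. After: A=4 B=0 C=0 D=0 ZF=0 PC=1
Step 2: PC=1 exec 'MOV B, 2'. After: A=4 B=2 C=0 D=0 ZF=0 PC=2
Step 3: PC=2 exec 'ADD D, 4'. After: A=4 B=2 C=0 D=4 ZF=0 PC=3
Step 4: PC=3 exec 'MOV C, 8'. After: A=4 B=2 C=8 D=4 ZF=0 PC=4
Step 5: PC=4 exec 'SUB D, 1'. After: A=4 B=2 C=8 D=3 ZF=0 PC=5
Step 6: PC=5 exec 'SUB A, 1'. After: A=3 B=2 C=8 D=3 ZF=0 PC=6
Step 7: PC=6 exec 'JNZ 2'. After: A=3 B=2 C=8 D=3 ZF=0 PC=2
Step 8: PC=2 exec 'ADD D, 4'. After: A=3 B=2 C=8 D=7 ZF=0 PC=3
Step 9: PC=3 exec 'MOV C, 8'. After: A=3 B=2 C=8 D=7 ZF=0 PC=4
Step 10: PC=4 exec 'SUB D, 1'. After: A=3 B=2 C=8 D=6 ZF=0 PC=5
Step 11: PC=5 exec 'SUB A, 1'. After: A=2 B=2 C=8 D=6 ZF=0 PC=6
Step 12: PC=6 exec 'JNZ 2'. After: A=2 B=2 C=8 D=6 ZF=0 PC=2
Step 13: PC=2 exec 'ADD D, 4'. After: A=2 B=2 C=8 D=10 ZF=0 PC=3
Step 14: PC=3 exec 'MOV C, 8'. After: A=2 B=2 C=8 D=10 ZF=0 PC=4
Step 15: PC=4 exec 'SUB D, 1'. After: A=2 B=2 C=8 D=9 ZF=0 PC=5
Step 16: PC=5 exec 'SUB A, 1'. After: A=1 B=2 C=8 D=9 ZF=0 PC=6
Step 17: PC=6 exec 'JNZ 2'. After: A=1 B=2 C=8 D=9 ZF=0 PC=2
Step 18: PC=2 exec 'ADD D, 4'. After: A=1 B=2 C=8 D=13 ZF=0 PC=3
Step 19: PC=3 exec 'MOV C, 8'. After: A=1 B=2 C=8 D=13 ZF=0 PC=4
Step 20: PC=4 exec 'SUB D, 1'. After: A=1 B=2 C=8 D=12 ZF=0 PC=5
Step 21: PC=5 exec 'SUB A, 1'. After: A=0 B=2 C=8 D=12 ZF=1 PC=6
Step 22: PC=6 exec 'JNZ 2'. After: A=0 B=2 C=8 D=12 ZF=1 PC=7
Step 23: PC=7 exec 'ADD D, 1'. After: A=0 B=2 C=8 D=13 ZF=0 PC=8
Step 24: PC=8 exec 'ADD A, 1'. After: A=1 B=2 C=8 D=13 ZF=0 PC=9
Step 25: PC=9 exec 'MOV A, 1'. After: A=1 B=2 C=8 D=13 ZF=0 PC=10
Step 26: PC=10 exec 'MOV B, 4'. After: A=1 B=4 C=8 D=13 ZF=0 PC=11
Step 27: PC=11 exec 'MOV A, 1'. After: A=1 B=4 C=8 D=13 ZF=0 PC=12
Step 28: PC=12 exec 'HALT'. After: A=1 B=4 C=8 D=13 ZF=0 PC=12 HALTED

Answer: yes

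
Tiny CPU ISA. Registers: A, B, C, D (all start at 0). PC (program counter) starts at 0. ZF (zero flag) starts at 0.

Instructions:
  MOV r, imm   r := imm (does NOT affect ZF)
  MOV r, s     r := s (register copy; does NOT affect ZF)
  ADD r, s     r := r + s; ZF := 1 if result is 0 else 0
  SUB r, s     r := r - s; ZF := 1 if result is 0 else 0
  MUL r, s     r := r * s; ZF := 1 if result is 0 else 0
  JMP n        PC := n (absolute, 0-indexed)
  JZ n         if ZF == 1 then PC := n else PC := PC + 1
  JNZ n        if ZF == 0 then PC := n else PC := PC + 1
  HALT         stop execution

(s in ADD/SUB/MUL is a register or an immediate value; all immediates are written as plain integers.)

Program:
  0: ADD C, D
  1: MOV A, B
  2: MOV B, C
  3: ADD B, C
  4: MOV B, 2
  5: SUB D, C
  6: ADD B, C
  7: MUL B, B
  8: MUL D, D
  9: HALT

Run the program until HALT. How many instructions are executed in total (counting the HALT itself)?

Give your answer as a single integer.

Answer: 10

Derivation:
Step 1: PC=0 exec 'ADD C, D'. After: A=0 B=0 C=0 D=0 ZF=1 PC=1
Step 2: PC=1 exec 'MOV A, B'. After: A=0 B=0 C=0 D=0 ZF=1 PC=2
Step 3: PC=2 exec 'MOV B, C'. After: A=0 B=0 C=0 D=0 ZF=1 PC=3
Step 4: PC=3 exec 'ADD B, C'. After: A=0 B=0 C=0 D=0 ZF=1 PC=4
Step 5: PC=4 exec 'MOV B, 2'. After: A=0 B=2 C=0 D=0 ZF=1 PC=5
Step 6: PC=5 exec 'SUB D, C'. After: A=0 B=2 C=0 D=0 ZF=1 PC=6
Step 7: PC=6 exec 'ADD B, C'. After: A=0 B=2 C=0 D=0 ZF=0 PC=7
Step 8: PC=7 exec 'MUL B, B'. After: A=0 B=4 C=0 D=0 ZF=0 PC=8
Step 9: PC=8 exec 'MUL D, D'. After: A=0 B=4 C=0 D=0 ZF=1 PC=9
Step 10: PC=9 exec 'HALT'. After: A=0 B=4 C=0 D=0 ZF=1 PC=9 HALTED
Total instructions executed: 10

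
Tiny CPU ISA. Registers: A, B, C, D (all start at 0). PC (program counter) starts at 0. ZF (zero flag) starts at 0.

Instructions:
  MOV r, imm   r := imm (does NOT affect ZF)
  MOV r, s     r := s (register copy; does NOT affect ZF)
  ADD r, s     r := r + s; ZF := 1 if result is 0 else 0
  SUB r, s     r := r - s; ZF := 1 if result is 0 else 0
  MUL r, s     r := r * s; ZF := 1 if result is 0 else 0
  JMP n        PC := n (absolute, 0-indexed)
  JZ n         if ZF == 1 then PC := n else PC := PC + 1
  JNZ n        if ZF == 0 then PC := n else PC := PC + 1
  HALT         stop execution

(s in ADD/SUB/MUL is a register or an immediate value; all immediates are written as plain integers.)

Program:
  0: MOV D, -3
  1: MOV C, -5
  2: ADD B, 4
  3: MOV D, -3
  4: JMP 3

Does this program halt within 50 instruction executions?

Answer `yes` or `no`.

Step 1: PC=0 exec 'MOV D, -3'. After: A=0 B=0 C=0 D=-3 ZF=0 PC=1
Step 2: PC=1 exec 'MOV C, -5'. After: A=0 B=0 C=-5 D=-3 ZF=0 PC=2
Step 3: PC=2 exec 'ADD B, 4'. After: A=0 B=4 C=-5 D=-3 ZF=0 PC=3
Step 4: PC=3 exec 'MOV D, -3'. After: A=0 B=4 C=-5 D=-3 ZF=0 PC=4
Step 5: PC=4 exec 'JMP 3'. After: A=0 B=4 C=-5 D=-3 ZF=0 PC=3
State after step 5 equals state after step 3: the program is in a cycle of length 2 and will never halt.

Answer: no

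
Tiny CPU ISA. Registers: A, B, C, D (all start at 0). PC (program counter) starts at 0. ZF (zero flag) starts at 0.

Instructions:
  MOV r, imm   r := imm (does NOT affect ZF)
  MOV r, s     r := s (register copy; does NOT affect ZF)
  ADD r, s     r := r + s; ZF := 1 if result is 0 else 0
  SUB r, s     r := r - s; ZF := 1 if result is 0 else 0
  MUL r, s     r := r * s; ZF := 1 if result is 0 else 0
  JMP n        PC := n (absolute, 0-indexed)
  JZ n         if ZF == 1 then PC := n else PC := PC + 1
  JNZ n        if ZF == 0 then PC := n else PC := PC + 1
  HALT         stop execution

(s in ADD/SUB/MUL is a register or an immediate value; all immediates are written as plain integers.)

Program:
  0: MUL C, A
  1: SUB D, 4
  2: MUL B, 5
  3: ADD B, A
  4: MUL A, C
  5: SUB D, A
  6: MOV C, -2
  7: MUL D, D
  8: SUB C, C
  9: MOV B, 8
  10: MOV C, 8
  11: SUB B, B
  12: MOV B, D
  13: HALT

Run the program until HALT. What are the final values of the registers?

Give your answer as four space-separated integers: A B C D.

Step 1: PC=0 exec 'MUL C, A'. After: A=0 B=0 C=0 D=0 ZF=1 PC=1
Step 2: PC=1 exec 'SUB D, 4'. After: A=0 B=0 C=0 D=-4 ZF=0 PC=2
Step 3: PC=2 exec 'MUL B, 5'. After: A=0 B=0 C=0 D=-4 ZF=1 PC=3
Step 4: PC=3 exec 'ADD B, A'. After: A=0 B=0 C=0 D=-4 ZF=1 PC=4
Step 5: PC=4 exec 'MUL A, C'. After: A=0 B=0 C=0 D=-4 ZF=1 PC=5
Step 6: PC=5 exec 'SUB D, A'. After: A=0 B=0 C=0 D=-4 ZF=0 PC=6
Step 7: PC=6 exec 'MOV C, -2'. After: A=0 B=0 C=-2 D=-4 ZF=0 PC=7
Step 8: PC=7 exec 'MUL D, D'. After: A=0 B=0 C=-2 D=16 ZF=0 PC=8
Step 9: PC=8 exec 'SUB C, C'. After: A=0 B=0 C=0 D=16 ZF=1 PC=9
Step 10: PC=9 exec 'MOV B, 8'. After: A=0 B=8 C=0 D=16 ZF=1 PC=10
Step 11: PC=10 exec 'MOV C, 8'. After: A=0 B=8 C=8 D=16 ZF=1 PC=11
Step 12: PC=11 exec 'SUB B, B'. After: A=0 B=0 C=8 D=16 ZF=1 PC=12
Step 13: PC=12 exec 'MOV B, D'. After: A=0 B=16 C=8 D=16 ZF=1 PC=13
Step 14: PC=13 exec 'HALT'. After: A=0 B=16 C=8 D=16 ZF=1 PC=13 HALTED

Answer: 0 16 8 16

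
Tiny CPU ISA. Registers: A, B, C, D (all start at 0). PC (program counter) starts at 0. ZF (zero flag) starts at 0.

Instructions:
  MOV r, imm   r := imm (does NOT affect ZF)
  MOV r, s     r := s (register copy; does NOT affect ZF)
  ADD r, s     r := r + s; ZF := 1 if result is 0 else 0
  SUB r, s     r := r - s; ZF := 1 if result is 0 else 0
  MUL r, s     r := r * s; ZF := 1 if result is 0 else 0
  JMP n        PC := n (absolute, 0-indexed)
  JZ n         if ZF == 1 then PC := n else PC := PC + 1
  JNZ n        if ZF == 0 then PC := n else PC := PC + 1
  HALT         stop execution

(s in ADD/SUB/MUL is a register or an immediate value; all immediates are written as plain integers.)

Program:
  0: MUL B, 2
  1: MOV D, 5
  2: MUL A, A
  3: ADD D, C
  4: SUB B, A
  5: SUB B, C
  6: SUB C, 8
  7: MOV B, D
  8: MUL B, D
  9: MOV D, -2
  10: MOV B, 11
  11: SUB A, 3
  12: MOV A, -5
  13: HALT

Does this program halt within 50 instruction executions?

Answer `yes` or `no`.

Step 1: PC=0 exec 'MUL B, 2'. After: A=0 B=0 C=0 D=0 ZF=1 PC=1
Step 2: PC=1 exec 'MOV D, 5'. After: A=0 B=0 C=0 D=5 ZF=1 PC=2
Step 3: PC=2 exec 'MUL A, A'. After: A=0 B=0 C=0 D=5 ZF=1 PC=3
Step 4: PC=3 exec 'ADD D, C'. After: A=0 B=0 C=0 D=5 ZF=0 PC=4
Step 5: PC=4 exec 'SUB B, A'. After: A=0 B=0 C=0 D=5 ZF=1 PC=5
Step 6: PC=5 exec 'SUB B, C'. After: A=0 B=0 C=0 D=5 ZF=1 PC=6
Step 7: PC=6 exec 'SUB C, 8'. After: A=0 B=0 C=-8 D=5 ZF=0 PC=7
Step 8: PC=7 exec 'MOV B, D'. After: A=0 B=5 C=-8 D=5 ZF=0 PC=8
Step 9: PC=8 exec 'MUL B, D'. After: A=0 B=25 C=-8 D=5 ZF=0 PC=9
Step 10: PC=9 exec 'MOV D, -2'. After: A=0 B=25 C=-8 D=-2 ZF=0 PC=10
Step 11: PC=10 exec 'MOV B, 11'. After: A=0 B=11 C=-8 D=-2 ZF=0 PC=11
Step 12: PC=11 exec 'SUB A, 3'. After: A=-3 B=11 C=-8 D=-2 ZF=0 PC=12
Step 13: PC=12 exec 'MOV A, -5'. After: A=-5 B=11 C=-8 D=-2 ZF=0 PC=13
Step 14: PC=13 exec 'HALT'. After: A=-5 B=11 C=-8 D=-2 ZF=0 PC=13 HALTED

Answer: yes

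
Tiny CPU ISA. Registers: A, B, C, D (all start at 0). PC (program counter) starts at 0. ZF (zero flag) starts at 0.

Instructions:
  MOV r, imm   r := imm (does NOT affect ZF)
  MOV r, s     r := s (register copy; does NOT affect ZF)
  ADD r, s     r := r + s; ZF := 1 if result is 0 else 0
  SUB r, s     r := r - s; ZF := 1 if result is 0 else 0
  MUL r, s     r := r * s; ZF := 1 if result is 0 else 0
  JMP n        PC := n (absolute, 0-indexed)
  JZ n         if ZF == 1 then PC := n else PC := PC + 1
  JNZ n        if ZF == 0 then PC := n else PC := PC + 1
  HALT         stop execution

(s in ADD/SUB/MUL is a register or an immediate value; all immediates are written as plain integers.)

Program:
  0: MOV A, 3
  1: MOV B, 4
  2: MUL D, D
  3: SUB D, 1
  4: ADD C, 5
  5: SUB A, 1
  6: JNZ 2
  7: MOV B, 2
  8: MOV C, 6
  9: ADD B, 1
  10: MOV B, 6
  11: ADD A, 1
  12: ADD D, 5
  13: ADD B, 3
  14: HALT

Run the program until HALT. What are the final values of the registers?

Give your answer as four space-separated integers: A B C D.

Step 1: PC=0 exec 'MOV A, 3'. After: A=3 B=0 C=0 D=0 ZF=0 PC=1
Step 2: PC=1 exec 'MOV B, 4'. After: A=3 B=4 C=0 D=0 ZF=0 PC=2
Step 3: PC=2 exec 'MUL D, D'. After: A=3 B=4 C=0 D=0 ZF=1 PC=3
Step 4: PC=3 exec 'SUB D, 1'. After: A=3 B=4 C=0 D=-1 ZF=0 PC=4
Step 5: PC=4 exec 'ADD C, 5'. After: A=3 B=4 C=5 D=-1 ZF=0 PC=5
Step 6: PC=5 exec 'SUB A, 1'. After: A=2 B=4 C=5 D=-1 ZF=0 PC=6
Step 7: PC=6 exec 'JNZ 2'. After: A=2 B=4 C=5 D=-1 ZF=0 PC=2
Step 8: PC=2 exec 'MUL D, D'. After: A=2 B=4 C=5 D=1 ZF=0 PC=3
Step 9: PC=3 exec 'SUB D, 1'. After: A=2 B=4 C=5 D=0 ZF=1 PC=4
Step 10: PC=4 exec 'ADD C, 5'. After: A=2 B=4 C=10 D=0 ZF=0 PC=5
Step 11: PC=5 exec 'SUB A, 1'. After: A=1 B=4 C=10 D=0 ZF=0 PC=6
Step 12: PC=6 exec 'JNZ 2'. After: A=1 B=4 C=10 D=0 ZF=0 PC=2
Step 13: PC=2 exec 'MUL D, D'. After: A=1 B=4 C=10 D=0 ZF=1 PC=3
Step 14: PC=3 exec 'SUB D, 1'. After: A=1 B=4 C=10 D=-1 ZF=0 PC=4
Step 15: PC=4 exec 'ADD C, 5'. After: A=1 B=4 C=15 D=-1 ZF=0 PC=5
Step 16: PC=5 exec 'SUB A, 1'. After: A=0 B=4 C=15 D=-1 ZF=1 PC=6
Step 17: PC=6 exec 'JNZ 2'. After: A=0 B=4 C=15 D=-1 ZF=1 PC=7
Step 18: PC=7 exec 'MOV B, 2'. After: A=0 B=2 C=15 D=-1 ZF=1 PC=8
Step 19: PC=8 exec 'MOV C, 6'. After: A=0 B=2 C=6 D=-1 ZF=1 PC=9
Step 20: PC=9 exec 'ADD B, 1'. After: A=0 B=3 C=6 D=-1 ZF=0 PC=10
Step 21: PC=10 exec 'MOV B, 6'. After: A=0 B=6 C=6 D=-1 ZF=0 PC=11
Step 22: PC=11 exec 'ADD A, 1'. After: A=1 B=6 C=6 D=-1 ZF=0 PC=12
Step 23: PC=12 exec 'ADD D, 5'. After: A=1 B=6 C=6 D=4 ZF=0 PC=13
Step 24: PC=13 exec 'ADD B, 3'. After: A=1 B=9 C=6 D=4 ZF=0 PC=14
Step 25: PC=14 exec 'HALT'. After: A=1 B=9 C=6 D=4 ZF=0 PC=14 HALTED

Answer: 1 9 6 4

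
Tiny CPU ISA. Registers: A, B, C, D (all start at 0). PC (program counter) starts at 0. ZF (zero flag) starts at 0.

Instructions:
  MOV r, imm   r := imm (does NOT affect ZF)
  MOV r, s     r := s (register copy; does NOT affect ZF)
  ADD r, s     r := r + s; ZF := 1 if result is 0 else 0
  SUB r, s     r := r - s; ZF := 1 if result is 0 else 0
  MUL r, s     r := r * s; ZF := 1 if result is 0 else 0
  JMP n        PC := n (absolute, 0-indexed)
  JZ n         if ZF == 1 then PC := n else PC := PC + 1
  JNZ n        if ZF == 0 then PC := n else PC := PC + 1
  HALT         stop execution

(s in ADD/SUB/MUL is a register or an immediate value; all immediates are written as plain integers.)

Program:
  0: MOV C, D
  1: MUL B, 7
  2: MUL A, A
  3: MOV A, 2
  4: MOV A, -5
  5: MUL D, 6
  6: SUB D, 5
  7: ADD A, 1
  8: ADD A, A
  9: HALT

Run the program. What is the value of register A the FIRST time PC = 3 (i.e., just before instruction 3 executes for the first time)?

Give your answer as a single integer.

Step 1: PC=0 exec 'MOV C, D'. After: A=0 B=0 C=0 D=0 ZF=0 PC=1
Step 2: PC=1 exec 'MUL B, 7'. After: A=0 B=0 C=0 D=0 ZF=1 PC=2
Step 3: PC=2 exec 'MUL A, A'. After: A=0 B=0 C=0 D=0 ZF=1 PC=3
First time PC=3: A=0

0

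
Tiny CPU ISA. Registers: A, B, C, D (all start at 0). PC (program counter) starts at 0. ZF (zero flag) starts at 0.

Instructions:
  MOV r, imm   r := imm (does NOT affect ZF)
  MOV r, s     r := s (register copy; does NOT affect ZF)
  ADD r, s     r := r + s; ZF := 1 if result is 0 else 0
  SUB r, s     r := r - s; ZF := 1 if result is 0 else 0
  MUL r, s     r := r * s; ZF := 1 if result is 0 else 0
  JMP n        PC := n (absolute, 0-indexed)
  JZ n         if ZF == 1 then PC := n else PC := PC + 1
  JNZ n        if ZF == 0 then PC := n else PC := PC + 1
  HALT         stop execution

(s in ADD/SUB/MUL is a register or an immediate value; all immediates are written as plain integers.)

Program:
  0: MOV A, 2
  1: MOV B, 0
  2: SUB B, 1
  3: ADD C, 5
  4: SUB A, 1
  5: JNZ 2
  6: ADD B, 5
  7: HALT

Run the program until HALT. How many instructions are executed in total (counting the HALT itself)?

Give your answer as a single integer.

Answer: 12

Derivation:
Step 1: PC=0 exec 'MOV A, 2'. After: A=2 B=0 C=0 D=0 ZF=0 PC=1
Step 2: PC=1 exec 'MOV B, 0'. After: A=2 B=0 C=0 D=0 ZF=0 PC=2
Step 3: PC=2 exec 'SUB B, 1'. After: A=2 B=-1 C=0 D=0 ZF=0 PC=3
Step 4: PC=3 exec 'ADD C, 5'. After: A=2 B=-1 C=5 D=0 ZF=0 PC=4
Step 5: PC=4 exec 'SUB A, 1'. After: A=1 B=-1 C=5 D=0 ZF=0 PC=5
Step 6: PC=5 exec 'JNZ 2'. After: A=1 B=-1 C=5 D=0 ZF=0 PC=2
Step 7: PC=2 exec 'SUB B, 1'. After: A=1 B=-2 C=5 D=0 ZF=0 PC=3
Step 8: PC=3 exec 'ADD C, 5'. After: A=1 B=-2 C=10 D=0 ZF=0 PC=4
Step 9: PC=4 exec 'SUB A, 1'. After: A=0 B=-2 C=10 D=0 ZF=1 PC=5
Step 10: PC=5 exec 'JNZ 2'. After: A=0 B=-2 C=10 D=0 ZF=1 PC=6
Step 11: PC=6 exec 'ADD B, 5'. After: A=0 B=3 C=10 D=0 ZF=0 PC=7
Step 12: PC=7 exec 'HALT'. After: A=0 B=3 C=10 D=0 ZF=0 PC=7 HALTED
Total instructions executed: 12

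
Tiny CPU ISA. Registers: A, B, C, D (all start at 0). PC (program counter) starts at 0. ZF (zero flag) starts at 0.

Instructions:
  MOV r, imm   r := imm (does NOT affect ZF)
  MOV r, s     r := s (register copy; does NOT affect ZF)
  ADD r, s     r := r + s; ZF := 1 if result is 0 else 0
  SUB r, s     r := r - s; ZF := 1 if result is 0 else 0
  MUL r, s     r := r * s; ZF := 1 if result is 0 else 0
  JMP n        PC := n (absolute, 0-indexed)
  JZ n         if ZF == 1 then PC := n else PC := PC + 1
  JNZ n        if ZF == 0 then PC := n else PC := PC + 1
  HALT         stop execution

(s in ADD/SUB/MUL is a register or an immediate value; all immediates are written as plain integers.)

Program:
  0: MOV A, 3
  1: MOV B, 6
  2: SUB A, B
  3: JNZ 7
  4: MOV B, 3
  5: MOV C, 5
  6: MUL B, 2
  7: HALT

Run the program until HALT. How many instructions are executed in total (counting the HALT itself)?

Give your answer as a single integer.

Step 1: PC=0 exec 'MOV A, 3'. After: A=3 B=0 C=0 D=0 ZF=0 PC=1
Step 2: PC=1 exec 'MOV B, 6'. After: A=3 B=6 C=0 D=0 ZF=0 PC=2
Step 3: PC=2 exec 'SUB A, B'. After: A=-3 B=6 C=0 D=0 ZF=0 PC=3
Step 4: PC=3 exec 'JNZ 7'. After: A=-3 B=6 C=0 D=0 ZF=0 PC=7
Step 5: PC=7 exec 'HALT'. After: A=-3 B=6 C=0 D=0 ZF=0 PC=7 HALTED
Total instructions executed: 5

Answer: 5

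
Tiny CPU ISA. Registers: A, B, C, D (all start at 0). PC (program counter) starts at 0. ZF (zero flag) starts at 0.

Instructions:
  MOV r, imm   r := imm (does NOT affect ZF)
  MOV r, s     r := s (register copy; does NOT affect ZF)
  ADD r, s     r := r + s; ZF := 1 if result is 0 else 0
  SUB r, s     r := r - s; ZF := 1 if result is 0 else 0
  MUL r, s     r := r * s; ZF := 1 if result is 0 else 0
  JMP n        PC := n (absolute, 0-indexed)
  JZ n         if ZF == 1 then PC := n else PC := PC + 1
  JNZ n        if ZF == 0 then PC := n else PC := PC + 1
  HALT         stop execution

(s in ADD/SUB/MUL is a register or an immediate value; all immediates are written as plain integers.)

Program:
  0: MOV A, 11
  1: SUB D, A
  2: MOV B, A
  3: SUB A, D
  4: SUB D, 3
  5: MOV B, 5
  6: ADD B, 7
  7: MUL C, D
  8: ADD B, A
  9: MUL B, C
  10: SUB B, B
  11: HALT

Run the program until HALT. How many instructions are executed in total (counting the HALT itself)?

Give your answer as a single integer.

Answer: 12

Derivation:
Step 1: PC=0 exec 'MOV A, 11'. After: A=11 B=0 C=0 D=0 ZF=0 PC=1
Step 2: PC=1 exec 'SUB D, A'. After: A=11 B=0 C=0 D=-11 ZF=0 PC=2
Step 3: PC=2 exec 'MOV B, A'. After: A=11 B=11 C=0 D=-11 ZF=0 PC=3
Step 4: PC=3 exec 'SUB A, D'. After: A=22 B=11 C=0 D=-11 ZF=0 PC=4
Step 5: PC=4 exec 'SUB D, 3'. After: A=22 B=11 C=0 D=-14 ZF=0 PC=5
Step 6: PC=5 exec 'MOV B, 5'. After: A=22 B=5 C=0 D=-14 ZF=0 PC=6
Step 7: PC=6 exec 'ADD B, 7'. After: A=22 B=12 C=0 D=-14 ZF=0 PC=7
Step 8: PC=7 exec 'MUL C, D'. After: A=22 B=12 C=0 D=-14 ZF=1 PC=8
Step 9: PC=8 exec 'ADD B, A'. After: A=22 B=34 C=0 D=-14 ZF=0 PC=9
Step 10: PC=9 exec 'MUL B, C'. After: A=22 B=0 C=0 D=-14 ZF=1 PC=10
Step 11: PC=10 exec 'SUB B, B'. After: A=22 B=0 C=0 D=-14 ZF=1 PC=11
Step 12: PC=11 exec 'HALT'. After: A=22 B=0 C=0 D=-14 ZF=1 PC=11 HALTED
Total instructions executed: 12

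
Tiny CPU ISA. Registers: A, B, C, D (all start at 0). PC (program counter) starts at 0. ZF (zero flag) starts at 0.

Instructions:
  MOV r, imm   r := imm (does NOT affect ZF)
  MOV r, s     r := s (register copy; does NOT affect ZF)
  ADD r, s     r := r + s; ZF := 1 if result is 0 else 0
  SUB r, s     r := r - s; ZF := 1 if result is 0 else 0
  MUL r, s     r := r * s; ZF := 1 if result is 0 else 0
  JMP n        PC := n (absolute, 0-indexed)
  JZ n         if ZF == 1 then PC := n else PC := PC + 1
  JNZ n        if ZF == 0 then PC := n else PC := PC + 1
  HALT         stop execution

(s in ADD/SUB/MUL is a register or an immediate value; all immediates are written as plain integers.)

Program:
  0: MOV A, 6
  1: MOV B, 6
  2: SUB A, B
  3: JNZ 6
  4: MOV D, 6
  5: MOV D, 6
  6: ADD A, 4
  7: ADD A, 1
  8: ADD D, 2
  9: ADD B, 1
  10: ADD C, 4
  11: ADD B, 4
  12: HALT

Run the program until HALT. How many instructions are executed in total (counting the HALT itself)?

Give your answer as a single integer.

Step 1: PC=0 exec 'MOV A, 6'. After: A=6 B=0 C=0 D=0 ZF=0 PC=1
Step 2: PC=1 exec 'MOV B, 6'. After: A=6 B=6 C=0 D=0 ZF=0 PC=2
Step 3: PC=2 exec 'SUB A, B'. After: A=0 B=6 C=0 D=0 ZF=1 PC=3
Step 4: PC=3 exec 'JNZ 6'. After: A=0 B=6 C=0 D=0 ZF=1 PC=4
Step 5: PC=4 exec 'MOV D, 6'. After: A=0 B=6 C=0 D=6 ZF=1 PC=5
Step 6: PC=5 exec 'MOV D, 6'. After: A=0 B=6 C=0 D=6 ZF=1 PC=6
Step 7: PC=6 exec 'ADD A, 4'. After: A=4 B=6 C=0 D=6 ZF=0 PC=7
Step 8: PC=7 exec 'ADD A, 1'. After: A=5 B=6 C=0 D=6 ZF=0 PC=8
Step 9: PC=8 exec 'ADD D, 2'. After: A=5 B=6 C=0 D=8 ZF=0 PC=9
Step 10: PC=9 exec 'ADD B, 1'. After: A=5 B=7 C=0 D=8 ZF=0 PC=10
Step 11: PC=10 exec 'ADD C, 4'. After: A=5 B=7 C=4 D=8 ZF=0 PC=11
Step 12: PC=11 exec 'ADD B, 4'. After: A=5 B=11 C=4 D=8 ZF=0 PC=12
Step 13: PC=12 exec 'HALT'. After: A=5 B=11 C=4 D=8 ZF=0 PC=12 HALTED
Total instructions executed: 13

Answer: 13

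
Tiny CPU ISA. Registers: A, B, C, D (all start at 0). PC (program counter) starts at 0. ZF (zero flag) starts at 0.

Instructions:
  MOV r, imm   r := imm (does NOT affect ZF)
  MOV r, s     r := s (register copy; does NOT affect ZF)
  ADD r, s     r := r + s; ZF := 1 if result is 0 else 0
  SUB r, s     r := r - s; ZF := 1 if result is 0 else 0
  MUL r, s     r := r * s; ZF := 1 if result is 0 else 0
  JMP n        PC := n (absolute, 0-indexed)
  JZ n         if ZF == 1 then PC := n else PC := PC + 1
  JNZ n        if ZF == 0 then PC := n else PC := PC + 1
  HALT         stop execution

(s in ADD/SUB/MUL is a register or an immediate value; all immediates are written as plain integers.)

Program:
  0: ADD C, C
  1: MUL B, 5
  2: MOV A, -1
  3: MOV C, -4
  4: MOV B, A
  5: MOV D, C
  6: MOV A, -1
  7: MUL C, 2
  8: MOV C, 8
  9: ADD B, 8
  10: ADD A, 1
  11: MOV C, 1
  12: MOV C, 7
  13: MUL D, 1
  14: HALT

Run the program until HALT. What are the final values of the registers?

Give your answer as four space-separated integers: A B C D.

Step 1: PC=0 exec 'ADD C, C'. After: A=0 B=0 C=0 D=0 ZF=1 PC=1
Step 2: PC=1 exec 'MUL B, 5'. After: A=0 B=0 C=0 D=0 ZF=1 PC=2
Step 3: PC=2 exec 'MOV A, -1'. After: A=-1 B=0 C=0 D=0 ZF=1 PC=3
Step 4: PC=3 exec 'MOV C, -4'. After: A=-1 B=0 C=-4 D=0 ZF=1 PC=4
Step 5: PC=4 exec 'MOV B, A'. After: A=-1 B=-1 C=-4 D=0 ZF=1 PC=5
Step 6: PC=5 exec 'MOV D, C'. After: A=-1 B=-1 C=-4 D=-4 ZF=1 PC=6
Step 7: PC=6 exec 'MOV A, -1'. After: A=-1 B=-1 C=-4 D=-4 ZF=1 PC=7
Step 8: PC=7 exec 'MUL C, 2'. After: A=-1 B=-1 C=-8 D=-4 ZF=0 PC=8
Step 9: PC=8 exec 'MOV C, 8'. After: A=-1 B=-1 C=8 D=-4 ZF=0 PC=9
Step 10: PC=9 exec 'ADD B, 8'. After: A=-1 B=7 C=8 D=-4 ZF=0 PC=10
Step 11: PC=10 exec 'ADD A, 1'. After: A=0 B=7 C=8 D=-4 ZF=1 PC=11
Step 12: PC=11 exec 'MOV C, 1'. After: A=0 B=7 C=1 D=-4 ZF=1 PC=12
Step 13: PC=12 exec 'MOV C, 7'. After: A=0 B=7 C=7 D=-4 ZF=1 PC=13
Step 14: PC=13 exec 'MUL D, 1'. After: A=0 B=7 C=7 D=-4 ZF=0 PC=14
Step 15: PC=14 exec 'HALT'. After: A=0 B=7 C=7 D=-4 ZF=0 PC=14 HALTED

Answer: 0 7 7 -4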